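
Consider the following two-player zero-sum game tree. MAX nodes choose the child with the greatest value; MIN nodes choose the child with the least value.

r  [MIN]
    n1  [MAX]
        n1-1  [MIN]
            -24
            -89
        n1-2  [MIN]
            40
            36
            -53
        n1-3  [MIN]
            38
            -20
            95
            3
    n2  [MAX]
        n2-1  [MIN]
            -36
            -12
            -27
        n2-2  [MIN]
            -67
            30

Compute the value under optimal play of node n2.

-36

n2-1 (MIN): min(-36, -12, -27) = -36
n2-2 (MIN): min(-67, 30) = -67
n2 (MAX): max(-36, -67) = -36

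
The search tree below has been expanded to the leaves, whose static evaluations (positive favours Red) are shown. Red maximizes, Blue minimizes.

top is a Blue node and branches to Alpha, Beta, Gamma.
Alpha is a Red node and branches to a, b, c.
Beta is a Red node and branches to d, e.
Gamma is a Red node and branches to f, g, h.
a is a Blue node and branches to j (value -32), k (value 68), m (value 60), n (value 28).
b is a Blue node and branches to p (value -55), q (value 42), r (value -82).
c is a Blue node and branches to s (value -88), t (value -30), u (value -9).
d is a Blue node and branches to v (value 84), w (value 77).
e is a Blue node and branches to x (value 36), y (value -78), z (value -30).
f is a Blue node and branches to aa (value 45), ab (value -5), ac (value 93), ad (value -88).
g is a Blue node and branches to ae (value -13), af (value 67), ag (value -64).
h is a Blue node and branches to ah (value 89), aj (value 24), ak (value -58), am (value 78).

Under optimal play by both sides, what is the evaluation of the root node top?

-58

a (Blue): min(-32, 68, 60, 28) = -32
b (Blue): min(-55, 42, -82) = -82
c (Blue): min(-88, -30, -9) = -88
Alpha (Red): max(-32, -82, -88) = -32
d (Blue): min(84, 77) = 77
e (Blue): min(36, -78, -30) = -78
Beta (Red): max(77, -78) = 77
f (Blue): min(45, -5, 93, -88) = -88
g (Blue): min(-13, 67, -64) = -64
h (Blue): min(89, 24, -58, 78) = -58
Gamma (Red): max(-88, -64, -58) = -58
top (Blue): min(-32, 77, -58) = -58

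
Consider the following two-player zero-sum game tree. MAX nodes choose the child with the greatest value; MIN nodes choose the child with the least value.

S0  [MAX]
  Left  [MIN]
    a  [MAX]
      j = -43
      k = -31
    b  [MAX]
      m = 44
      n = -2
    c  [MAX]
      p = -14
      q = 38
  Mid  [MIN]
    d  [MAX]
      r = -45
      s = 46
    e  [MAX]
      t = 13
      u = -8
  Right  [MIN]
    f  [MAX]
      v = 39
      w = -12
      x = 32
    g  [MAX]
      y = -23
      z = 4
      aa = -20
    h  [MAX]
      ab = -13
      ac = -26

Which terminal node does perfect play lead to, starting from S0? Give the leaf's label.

t

a (MAX): max(-43, -31) = -31
b (MAX): max(44, -2) = 44
c (MAX): max(-14, 38) = 38
Left (MIN): min(-31, 44, 38) = -31
d (MAX): max(-45, 46) = 46
e (MAX): max(13, -8) = 13
Mid (MIN): min(46, 13) = 13
f (MAX): max(39, -12, 32) = 39
g (MAX): max(-23, 4, -20) = 4
h (MAX): max(-13, -26) = -13
Right (MIN): min(39, 4, -13) = -13
S0 (MAX): max(-31, 13, -13) = 13
At S0, MAX picks Mid (highest: 13).
At Mid, MIN picks e (lowest: 13).
At e, MAX picks t (highest: 13).
Terminal value 13.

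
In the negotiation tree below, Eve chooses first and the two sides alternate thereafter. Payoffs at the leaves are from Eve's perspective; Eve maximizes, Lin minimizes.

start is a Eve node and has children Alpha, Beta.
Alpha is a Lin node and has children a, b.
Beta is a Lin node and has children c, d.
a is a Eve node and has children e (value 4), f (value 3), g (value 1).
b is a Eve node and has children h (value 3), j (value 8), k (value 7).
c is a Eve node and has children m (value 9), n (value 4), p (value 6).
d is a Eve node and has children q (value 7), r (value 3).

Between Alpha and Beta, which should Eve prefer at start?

a (Eve): max(4, 3, 1) = 4
b (Eve): max(3, 8, 7) = 8
Alpha (Lin): min(4, 8) = 4
c (Eve): max(9, 4, 6) = 9
d (Eve): max(7, 3) = 7
Beta (Lin): min(9, 7) = 7
Eve prefers the higher value; Alpha=4, Beta=7. Beta is better since 7 > 4.

Beta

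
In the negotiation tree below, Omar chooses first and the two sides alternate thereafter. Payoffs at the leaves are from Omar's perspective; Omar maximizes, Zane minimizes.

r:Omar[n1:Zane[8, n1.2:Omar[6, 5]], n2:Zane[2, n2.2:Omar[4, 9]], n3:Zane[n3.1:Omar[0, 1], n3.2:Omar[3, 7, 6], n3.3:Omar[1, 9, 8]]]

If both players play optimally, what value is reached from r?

n1.2 (Omar): max(6, 5) = 6
n1 (Zane): min(8, 6) = 6
n2.2 (Omar): max(4, 9) = 9
n2 (Zane): min(2, 9) = 2
n3.1 (Omar): max(0, 1) = 1
n3.2 (Omar): max(3, 7, 6) = 7
n3.3 (Omar): max(1, 9, 8) = 9
n3 (Zane): min(1, 7, 9) = 1
r (Omar): max(6, 2, 1) = 6

6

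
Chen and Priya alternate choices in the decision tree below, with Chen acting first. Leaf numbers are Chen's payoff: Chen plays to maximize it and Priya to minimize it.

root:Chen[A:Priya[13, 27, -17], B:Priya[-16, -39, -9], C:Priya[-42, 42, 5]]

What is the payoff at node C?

C (Priya): min(-42, 42, 5) = -42

-42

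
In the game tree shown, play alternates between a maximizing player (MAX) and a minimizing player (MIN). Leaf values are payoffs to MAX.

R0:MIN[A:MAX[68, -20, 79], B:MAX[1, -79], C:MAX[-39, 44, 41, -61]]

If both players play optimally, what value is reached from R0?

1

A (MAX): max(68, -20, 79) = 79
B (MAX): max(1, -79) = 1
C (MAX): max(-39, 44, 41, -61) = 44
R0 (MIN): min(79, 1, 44) = 1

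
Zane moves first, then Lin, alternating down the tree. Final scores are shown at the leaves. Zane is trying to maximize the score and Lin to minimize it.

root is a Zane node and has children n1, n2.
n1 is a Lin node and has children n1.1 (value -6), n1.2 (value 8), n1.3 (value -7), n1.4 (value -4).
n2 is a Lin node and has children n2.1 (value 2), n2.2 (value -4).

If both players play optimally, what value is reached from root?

-4

n1 (Lin): min(-6, 8, -7, -4) = -7
n2 (Lin): min(2, -4) = -4
root (Zane): max(-7, -4) = -4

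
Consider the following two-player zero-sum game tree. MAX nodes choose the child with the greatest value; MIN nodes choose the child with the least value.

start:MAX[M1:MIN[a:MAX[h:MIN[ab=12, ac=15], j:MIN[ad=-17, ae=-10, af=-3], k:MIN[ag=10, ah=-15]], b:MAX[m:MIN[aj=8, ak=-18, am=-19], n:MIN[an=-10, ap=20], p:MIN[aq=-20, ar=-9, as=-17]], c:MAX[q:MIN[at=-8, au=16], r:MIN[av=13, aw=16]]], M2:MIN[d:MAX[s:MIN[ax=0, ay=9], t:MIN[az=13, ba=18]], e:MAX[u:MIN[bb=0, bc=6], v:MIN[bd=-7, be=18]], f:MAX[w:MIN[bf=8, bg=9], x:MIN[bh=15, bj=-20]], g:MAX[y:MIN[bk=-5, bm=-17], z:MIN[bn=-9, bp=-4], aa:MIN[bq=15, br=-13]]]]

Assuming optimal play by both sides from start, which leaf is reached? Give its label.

bn

h (MIN): min(12, 15) = 12
j (MIN): min(-17, -10, -3) = -17
k (MIN): min(10, -15) = -15
a (MAX): max(12, -17, -15) = 12
m (MIN): min(8, -18, -19) = -19
n (MIN): min(-10, 20) = -10
p (MIN): min(-20, -9, -17) = -20
b (MAX): max(-19, -10, -20) = -10
q (MIN): min(-8, 16) = -8
r (MIN): min(13, 16) = 13
c (MAX): max(-8, 13) = 13
M1 (MIN): min(12, -10, 13) = -10
s (MIN): min(0, 9) = 0
t (MIN): min(13, 18) = 13
d (MAX): max(0, 13) = 13
u (MIN): min(0, 6) = 0
v (MIN): min(-7, 18) = -7
e (MAX): max(0, -7) = 0
w (MIN): min(8, 9) = 8
x (MIN): min(15, -20) = -20
f (MAX): max(8, -20) = 8
y (MIN): min(-5, -17) = -17
z (MIN): min(-9, -4) = -9
aa (MIN): min(15, -13) = -13
g (MAX): max(-17, -9, -13) = -9
M2 (MIN): min(13, 0, 8, -9) = -9
start (MAX): max(-10, -9) = -9
At start, MAX picks M2 (highest: -9).
At M2, MIN picks g (lowest: -9).
At g, MAX picks z (highest: -9).
At z, MIN picks bn (lowest: -9).
Terminal value -9.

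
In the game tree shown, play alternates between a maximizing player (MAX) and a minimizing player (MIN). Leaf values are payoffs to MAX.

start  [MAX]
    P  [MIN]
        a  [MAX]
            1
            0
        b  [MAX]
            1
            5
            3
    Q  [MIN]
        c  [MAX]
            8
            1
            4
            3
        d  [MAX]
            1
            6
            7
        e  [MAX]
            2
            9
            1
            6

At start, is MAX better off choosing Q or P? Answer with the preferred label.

c (MAX): max(8, 1, 4, 3) = 8
d (MAX): max(1, 6, 7) = 7
e (MAX): max(2, 9, 1, 6) = 9
Q (MIN): min(8, 7, 9) = 7
a (MAX): max(1, 0) = 1
b (MAX): max(1, 5, 3) = 5
P (MIN): min(1, 5) = 1
MAX prefers the higher value; Q=7, P=1. Q is better since 7 > 1.

Q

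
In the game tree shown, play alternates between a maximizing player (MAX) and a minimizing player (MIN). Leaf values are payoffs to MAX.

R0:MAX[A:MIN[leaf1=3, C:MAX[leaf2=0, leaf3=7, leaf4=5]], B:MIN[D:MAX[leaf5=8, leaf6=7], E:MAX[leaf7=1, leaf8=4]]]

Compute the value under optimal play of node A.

3

C (MAX): max(0, 7, 5) = 7
A (MIN): min(3, 7) = 3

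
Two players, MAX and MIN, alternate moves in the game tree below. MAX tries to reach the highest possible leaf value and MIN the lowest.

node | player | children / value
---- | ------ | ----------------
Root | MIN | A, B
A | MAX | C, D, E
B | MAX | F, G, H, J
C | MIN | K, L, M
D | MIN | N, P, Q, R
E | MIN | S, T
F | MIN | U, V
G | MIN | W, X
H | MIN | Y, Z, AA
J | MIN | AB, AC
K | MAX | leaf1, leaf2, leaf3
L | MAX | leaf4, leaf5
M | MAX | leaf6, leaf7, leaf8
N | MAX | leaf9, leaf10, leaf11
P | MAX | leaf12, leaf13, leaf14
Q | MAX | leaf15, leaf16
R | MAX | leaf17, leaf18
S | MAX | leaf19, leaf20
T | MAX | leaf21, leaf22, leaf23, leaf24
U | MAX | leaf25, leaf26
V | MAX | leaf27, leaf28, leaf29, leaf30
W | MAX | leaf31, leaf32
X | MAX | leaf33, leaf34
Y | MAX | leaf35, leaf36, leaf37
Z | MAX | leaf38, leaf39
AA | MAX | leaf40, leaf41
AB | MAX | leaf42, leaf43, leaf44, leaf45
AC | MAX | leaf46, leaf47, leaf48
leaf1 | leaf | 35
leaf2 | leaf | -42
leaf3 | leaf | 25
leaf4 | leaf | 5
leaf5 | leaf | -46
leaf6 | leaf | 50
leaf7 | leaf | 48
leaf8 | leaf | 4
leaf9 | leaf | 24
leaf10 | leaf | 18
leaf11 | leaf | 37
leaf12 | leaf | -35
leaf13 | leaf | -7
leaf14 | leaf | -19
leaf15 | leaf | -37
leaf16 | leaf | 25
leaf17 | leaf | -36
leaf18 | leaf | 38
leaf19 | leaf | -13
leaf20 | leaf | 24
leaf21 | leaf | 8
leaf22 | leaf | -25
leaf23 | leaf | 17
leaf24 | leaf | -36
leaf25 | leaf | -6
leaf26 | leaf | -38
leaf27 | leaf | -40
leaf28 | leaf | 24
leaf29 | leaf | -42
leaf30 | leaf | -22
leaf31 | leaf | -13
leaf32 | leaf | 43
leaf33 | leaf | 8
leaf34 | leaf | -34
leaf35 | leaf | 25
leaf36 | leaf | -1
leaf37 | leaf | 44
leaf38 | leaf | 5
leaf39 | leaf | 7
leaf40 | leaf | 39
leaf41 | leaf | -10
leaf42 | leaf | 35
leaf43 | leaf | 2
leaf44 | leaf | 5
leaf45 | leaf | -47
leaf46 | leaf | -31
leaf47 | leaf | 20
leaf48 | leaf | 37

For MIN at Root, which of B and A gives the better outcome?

A

U (MAX): max(-6, -38) = -6
V (MAX): max(-40, 24, -42, -22) = 24
F (MIN): min(-6, 24) = -6
W (MAX): max(-13, 43) = 43
X (MAX): max(8, -34) = 8
G (MIN): min(43, 8) = 8
Y (MAX): max(25, -1, 44) = 44
Z (MAX): max(5, 7) = 7
AA (MAX): max(39, -10) = 39
H (MIN): min(44, 7, 39) = 7
AB (MAX): max(35, 2, 5, -47) = 35
AC (MAX): max(-31, 20, 37) = 37
J (MIN): min(35, 37) = 35
B (MAX): max(-6, 8, 7, 35) = 35
K (MAX): max(35, -42, 25) = 35
L (MAX): max(5, -46) = 5
M (MAX): max(50, 48, 4) = 50
C (MIN): min(35, 5, 50) = 5
N (MAX): max(24, 18, 37) = 37
P (MAX): max(-35, -7, -19) = -7
Q (MAX): max(-37, 25) = 25
R (MAX): max(-36, 38) = 38
D (MIN): min(37, -7, 25, 38) = -7
S (MAX): max(-13, 24) = 24
T (MAX): max(8, -25, 17, -36) = 17
E (MIN): min(24, 17) = 17
A (MAX): max(5, -7, 17) = 17
MIN prefers the lower value; B=35, A=17. A is better since 17 < 35.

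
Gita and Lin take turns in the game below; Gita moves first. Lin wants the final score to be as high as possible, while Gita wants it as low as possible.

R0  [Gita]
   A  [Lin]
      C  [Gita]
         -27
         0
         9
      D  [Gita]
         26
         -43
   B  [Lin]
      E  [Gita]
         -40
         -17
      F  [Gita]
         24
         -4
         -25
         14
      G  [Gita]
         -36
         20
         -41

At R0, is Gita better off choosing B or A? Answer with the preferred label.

E (Gita): min(-40, -17) = -40
F (Gita): min(24, -4, -25, 14) = -25
G (Gita): min(-36, 20, -41) = -41
B (Lin): max(-40, -25, -41) = -25
C (Gita): min(-27, 0, 9) = -27
D (Gita): min(26, -43) = -43
A (Lin): max(-27, -43) = -27
Gita prefers the lower value; B=-25, A=-27. A is better since -27 < -25.

A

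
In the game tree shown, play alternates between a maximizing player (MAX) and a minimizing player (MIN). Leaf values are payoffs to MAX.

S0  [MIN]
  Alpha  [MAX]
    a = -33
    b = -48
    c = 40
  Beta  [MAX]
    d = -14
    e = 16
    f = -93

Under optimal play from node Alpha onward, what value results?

40

Alpha (MAX): max(-33, -48, 40) = 40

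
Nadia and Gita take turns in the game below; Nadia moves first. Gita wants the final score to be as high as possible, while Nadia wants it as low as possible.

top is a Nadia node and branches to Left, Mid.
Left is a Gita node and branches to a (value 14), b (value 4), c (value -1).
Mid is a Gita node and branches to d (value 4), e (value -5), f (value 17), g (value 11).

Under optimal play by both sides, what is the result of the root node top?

Left (Gita): max(14, 4, -1) = 14
Mid (Gita): max(4, -5, 17, 11) = 17
top (Nadia): min(14, 17) = 14

14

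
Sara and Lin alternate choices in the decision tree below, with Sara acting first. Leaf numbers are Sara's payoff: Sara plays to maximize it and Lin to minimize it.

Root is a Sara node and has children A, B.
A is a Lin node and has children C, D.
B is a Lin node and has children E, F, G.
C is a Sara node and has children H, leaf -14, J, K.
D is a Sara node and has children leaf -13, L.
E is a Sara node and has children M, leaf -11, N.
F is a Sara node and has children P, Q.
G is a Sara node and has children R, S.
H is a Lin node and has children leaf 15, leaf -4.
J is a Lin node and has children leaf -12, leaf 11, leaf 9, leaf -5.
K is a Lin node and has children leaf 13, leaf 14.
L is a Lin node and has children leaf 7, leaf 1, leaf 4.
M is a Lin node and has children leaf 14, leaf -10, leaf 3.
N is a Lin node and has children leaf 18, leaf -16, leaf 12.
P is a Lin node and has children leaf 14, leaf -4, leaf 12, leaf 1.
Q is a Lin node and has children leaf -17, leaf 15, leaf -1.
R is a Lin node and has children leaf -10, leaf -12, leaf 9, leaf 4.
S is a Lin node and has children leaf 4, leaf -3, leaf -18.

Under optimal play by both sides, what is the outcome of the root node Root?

1

H (Lin): min(15, -4) = -4
J (Lin): min(-12, 11, 9, -5) = -12
K (Lin): min(13, 14) = 13
C (Sara): max(-4, -14, -12, 13) = 13
L (Lin): min(7, 1, 4) = 1
D (Sara): max(-13, 1) = 1
A (Lin): min(13, 1) = 1
M (Lin): min(14, -10, 3) = -10
N (Lin): min(18, -16, 12) = -16
E (Sara): max(-10, -11, -16) = -10
P (Lin): min(14, -4, 12, 1) = -4
Q (Lin): min(-17, 15, -1) = -17
F (Sara): max(-4, -17) = -4
R (Lin): min(-10, -12, 9, 4) = -12
S (Lin): min(4, -3, -18) = -18
G (Sara): max(-12, -18) = -12
B (Lin): min(-10, -4, -12) = -12
Root (Sara): max(1, -12) = 1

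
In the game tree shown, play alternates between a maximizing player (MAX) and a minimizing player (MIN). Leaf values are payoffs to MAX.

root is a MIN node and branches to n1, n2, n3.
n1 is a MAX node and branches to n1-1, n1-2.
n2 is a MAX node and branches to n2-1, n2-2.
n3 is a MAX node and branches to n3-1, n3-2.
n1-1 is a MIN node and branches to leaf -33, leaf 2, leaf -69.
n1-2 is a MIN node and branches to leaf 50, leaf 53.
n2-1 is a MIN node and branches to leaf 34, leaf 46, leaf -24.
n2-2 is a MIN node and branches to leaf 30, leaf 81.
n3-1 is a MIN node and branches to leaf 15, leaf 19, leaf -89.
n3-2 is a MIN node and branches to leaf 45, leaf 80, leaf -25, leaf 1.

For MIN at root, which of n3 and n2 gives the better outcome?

n3

n3-1 (MIN): min(15, 19, -89) = -89
n3-2 (MIN): min(45, 80, -25, 1) = -25
n3 (MAX): max(-89, -25) = -25
n2-1 (MIN): min(34, 46, -24) = -24
n2-2 (MIN): min(30, 81) = 30
n2 (MAX): max(-24, 30) = 30
MIN prefers the lower value; n3=-25, n2=30. n3 is better since -25 < 30.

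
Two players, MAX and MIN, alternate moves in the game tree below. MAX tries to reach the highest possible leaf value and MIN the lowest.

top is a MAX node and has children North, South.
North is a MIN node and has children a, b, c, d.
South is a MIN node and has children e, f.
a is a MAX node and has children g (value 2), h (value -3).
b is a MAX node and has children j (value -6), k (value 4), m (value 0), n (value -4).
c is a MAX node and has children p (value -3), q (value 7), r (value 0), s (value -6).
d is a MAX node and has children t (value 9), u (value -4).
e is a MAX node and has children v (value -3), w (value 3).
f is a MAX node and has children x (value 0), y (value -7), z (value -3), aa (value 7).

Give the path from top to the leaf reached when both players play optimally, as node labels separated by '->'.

a (MAX): max(2, -3) = 2
b (MAX): max(-6, 4, 0, -4) = 4
c (MAX): max(-3, 7, 0, -6) = 7
d (MAX): max(9, -4) = 9
North (MIN): min(2, 4, 7, 9) = 2
e (MAX): max(-3, 3) = 3
f (MAX): max(0, -7, -3, 7) = 7
South (MIN): min(3, 7) = 3
top (MAX): max(2, 3) = 3
At top, MAX picks South (highest: 3).
At South, MIN picks e (lowest: 3).
At e, MAX picks w (highest: 3).
Terminal value 3.

top -> South -> e -> w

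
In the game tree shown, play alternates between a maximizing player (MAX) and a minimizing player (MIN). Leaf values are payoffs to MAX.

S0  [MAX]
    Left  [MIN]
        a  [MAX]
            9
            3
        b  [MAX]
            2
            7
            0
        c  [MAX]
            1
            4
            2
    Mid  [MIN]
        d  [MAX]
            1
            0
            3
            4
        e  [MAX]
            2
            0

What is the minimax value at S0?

a (MAX): max(9, 3) = 9
b (MAX): max(2, 7, 0) = 7
c (MAX): max(1, 4, 2) = 4
Left (MIN): min(9, 7, 4) = 4
d (MAX): max(1, 0, 3, 4) = 4
e (MAX): max(2, 0) = 2
Mid (MIN): min(4, 2) = 2
S0 (MAX): max(4, 2) = 4

4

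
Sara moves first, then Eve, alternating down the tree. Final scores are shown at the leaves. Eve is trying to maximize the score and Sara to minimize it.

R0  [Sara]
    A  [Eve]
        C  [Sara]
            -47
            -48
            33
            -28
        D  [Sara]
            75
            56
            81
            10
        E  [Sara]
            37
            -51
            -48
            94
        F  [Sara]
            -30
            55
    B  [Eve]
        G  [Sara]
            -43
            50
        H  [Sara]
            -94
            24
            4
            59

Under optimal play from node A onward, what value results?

C (Sara): min(-47, -48, 33, -28) = -48
D (Sara): min(75, 56, 81, 10) = 10
E (Sara): min(37, -51, -48, 94) = -51
F (Sara): min(-30, 55) = -30
A (Eve): max(-48, 10, -51, -30) = 10

10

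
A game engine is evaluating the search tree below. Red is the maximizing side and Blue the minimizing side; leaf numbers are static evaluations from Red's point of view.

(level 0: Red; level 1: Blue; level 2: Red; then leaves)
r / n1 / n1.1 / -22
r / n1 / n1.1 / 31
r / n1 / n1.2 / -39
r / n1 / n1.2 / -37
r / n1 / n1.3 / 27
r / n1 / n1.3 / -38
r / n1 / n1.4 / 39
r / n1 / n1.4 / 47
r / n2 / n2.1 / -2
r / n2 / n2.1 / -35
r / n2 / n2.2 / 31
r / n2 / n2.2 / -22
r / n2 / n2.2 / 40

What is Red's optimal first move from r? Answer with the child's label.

n2

n1.1 (Red): max(-22, 31) = 31
n1.2 (Red): max(-39, -37) = -37
n1.3 (Red): max(27, -38) = 27
n1.4 (Red): max(39, 47) = 47
n1 (Blue): min(31, -37, 27, 47) = -37
n2.1 (Red): max(-2, -35) = -2
n2.2 (Red): max(31, -22, 40) = 40
n2 (Blue): min(-2, 40) = -2
r (Red): max(-37, -2) = -2
Red at r wants the highest of {n1=-37, n2=-2}, so chooses n2.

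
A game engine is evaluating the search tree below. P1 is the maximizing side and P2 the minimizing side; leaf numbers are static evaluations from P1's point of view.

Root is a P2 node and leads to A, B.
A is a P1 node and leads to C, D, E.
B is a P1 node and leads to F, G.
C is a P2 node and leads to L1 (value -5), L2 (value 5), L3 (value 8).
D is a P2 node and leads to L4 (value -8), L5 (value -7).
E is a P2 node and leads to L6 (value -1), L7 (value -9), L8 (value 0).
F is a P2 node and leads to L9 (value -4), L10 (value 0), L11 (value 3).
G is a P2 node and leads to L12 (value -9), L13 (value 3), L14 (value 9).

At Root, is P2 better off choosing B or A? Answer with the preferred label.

A

F (P2): min(-4, 0, 3) = -4
G (P2): min(-9, 3, 9) = -9
B (P1): max(-4, -9) = -4
C (P2): min(-5, 5, 8) = -5
D (P2): min(-8, -7) = -8
E (P2): min(-1, -9, 0) = -9
A (P1): max(-5, -8, -9) = -5
P2 prefers the lower value; B=-4, A=-5. A is better since -5 < -4.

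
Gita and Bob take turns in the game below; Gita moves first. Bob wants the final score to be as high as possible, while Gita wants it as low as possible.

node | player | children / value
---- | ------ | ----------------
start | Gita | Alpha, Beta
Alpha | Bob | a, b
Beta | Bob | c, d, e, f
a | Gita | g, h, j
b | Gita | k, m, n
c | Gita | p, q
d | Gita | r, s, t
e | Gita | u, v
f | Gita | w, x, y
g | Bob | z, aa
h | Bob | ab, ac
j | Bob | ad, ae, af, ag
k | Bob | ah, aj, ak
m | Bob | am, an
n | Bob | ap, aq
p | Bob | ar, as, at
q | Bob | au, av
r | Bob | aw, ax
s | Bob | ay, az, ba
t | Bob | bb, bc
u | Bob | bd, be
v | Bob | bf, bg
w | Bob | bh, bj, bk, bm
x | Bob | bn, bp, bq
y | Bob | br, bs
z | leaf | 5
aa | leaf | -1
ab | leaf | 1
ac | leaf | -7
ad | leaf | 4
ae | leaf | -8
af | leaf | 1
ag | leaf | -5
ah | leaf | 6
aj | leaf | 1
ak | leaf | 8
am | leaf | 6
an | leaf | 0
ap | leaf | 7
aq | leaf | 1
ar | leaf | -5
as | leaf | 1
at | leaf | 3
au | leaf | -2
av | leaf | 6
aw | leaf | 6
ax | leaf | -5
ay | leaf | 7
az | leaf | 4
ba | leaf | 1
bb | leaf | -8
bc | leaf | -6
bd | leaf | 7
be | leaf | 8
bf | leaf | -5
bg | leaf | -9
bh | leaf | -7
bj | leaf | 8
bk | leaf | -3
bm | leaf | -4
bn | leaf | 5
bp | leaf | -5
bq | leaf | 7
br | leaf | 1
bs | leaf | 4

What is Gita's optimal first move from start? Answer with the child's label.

Beta

g (Bob): max(5, -1) = 5
h (Bob): max(1, -7) = 1
j (Bob): max(4, -8, 1, -5) = 4
a (Gita): min(5, 1, 4) = 1
k (Bob): max(6, 1, 8) = 8
m (Bob): max(6, 0) = 6
n (Bob): max(7, 1) = 7
b (Gita): min(8, 6, 7) = 6
Alpha (Bob): max(1, 6) = 6
p (Bob): max(-5, 1, 3) = 3
q (Bob): max(-2, 6) = 6
c (Gita): min(3, 6) = 3
r (Bob): max(6, -5) = 6
s (Bob): max(7, 4, 1) = 7
t (Bob): max(-8, -6) = -6
d (Gita): min(6, 7, -6) = -6
u (Bob): max(7, 8) = 8
v (Bob): max(-5, -9) = -5
e (Gita): min(8, -5) = -5
w (Bob): max(-7, 8, -3, -4) = 8
x (Bob): max(5, -5, 7) = 7
y (Bob): max(1, 4) = 4
f (Gita): min(8, 7, 4) = 4
Beta (Bob): max(3, -6, -5, 4) = 4
start (Gita): min(6, 4) = 4
Gita at start wants the lowest of {Alpha=6, Beta=4}, so chooses Beta.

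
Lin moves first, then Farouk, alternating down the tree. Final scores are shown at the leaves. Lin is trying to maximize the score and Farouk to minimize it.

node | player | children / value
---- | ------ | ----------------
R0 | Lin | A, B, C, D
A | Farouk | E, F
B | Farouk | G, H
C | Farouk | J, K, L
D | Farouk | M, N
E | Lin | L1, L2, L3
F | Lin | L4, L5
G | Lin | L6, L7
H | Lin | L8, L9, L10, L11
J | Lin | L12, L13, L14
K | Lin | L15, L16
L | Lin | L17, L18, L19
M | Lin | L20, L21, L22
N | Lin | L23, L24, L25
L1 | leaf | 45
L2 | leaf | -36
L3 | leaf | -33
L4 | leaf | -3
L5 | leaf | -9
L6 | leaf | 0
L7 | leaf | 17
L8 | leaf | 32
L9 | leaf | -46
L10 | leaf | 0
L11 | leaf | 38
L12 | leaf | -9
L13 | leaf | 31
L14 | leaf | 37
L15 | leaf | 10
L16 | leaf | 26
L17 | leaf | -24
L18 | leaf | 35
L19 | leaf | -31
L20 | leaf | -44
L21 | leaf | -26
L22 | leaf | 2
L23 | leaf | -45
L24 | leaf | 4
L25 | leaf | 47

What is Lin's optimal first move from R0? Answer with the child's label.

C

E (Lin): max(45, -36, -33) = 45
F (Lin): max(-3, -9) = -3
A (Farouk): min(45, -3) = -3
G (Lin): max(0, 17) = 17
H (Lin): max(32, -46, 0, 38) = 38
B (Farouk): min(17, 38) = 17
J (Lin): max(-9, 31, 37) = 37
K (Lin): max(10, 26) = 26
L (Lin): max(-24, 35, -31) = 35
C (Farouk): min(37, 26, 35) = 26
M (Lin): max(-44, -26, 2) = 2
N (Lin): max(-45, 4, 47) = 47
D (Farouk): min(2, 47) = 2
R0 (Lin): max(-3, 17, 26, 2) = 26
Lin at R0 wants the highest of {A=-3, B=17, C=26, D=2}, so chooses C.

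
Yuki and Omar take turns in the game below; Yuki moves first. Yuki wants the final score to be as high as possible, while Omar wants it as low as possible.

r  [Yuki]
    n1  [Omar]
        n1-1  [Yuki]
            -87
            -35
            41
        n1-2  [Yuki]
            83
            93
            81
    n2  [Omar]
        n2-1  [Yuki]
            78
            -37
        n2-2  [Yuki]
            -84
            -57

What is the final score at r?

n1-1 (Yuki): max(-87, -35, 41) = 41
n1-2 (Yuki): max(83, 93, 81) = 93
n1 (Omar): min(41, 93) = 41
n2-1 (Yuki): max(78, -37) = 78
n2-2 (Yuki): max(-84, -57) = -57
n2 (Omar): min(78, -57) = -57
r (Yuki): max(41, -57) = 41

41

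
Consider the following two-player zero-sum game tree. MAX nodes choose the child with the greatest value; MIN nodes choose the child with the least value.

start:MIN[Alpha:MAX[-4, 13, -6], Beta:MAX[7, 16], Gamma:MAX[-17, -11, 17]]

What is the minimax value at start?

Alpha (MAX): max(-4, 13, -6) = 13
Beta (MAX): max(7, 16) = 16
Gamma (MAX): max(-17, -11, 17) = 17
start (MIN): min(13, 16, 17) = 13

13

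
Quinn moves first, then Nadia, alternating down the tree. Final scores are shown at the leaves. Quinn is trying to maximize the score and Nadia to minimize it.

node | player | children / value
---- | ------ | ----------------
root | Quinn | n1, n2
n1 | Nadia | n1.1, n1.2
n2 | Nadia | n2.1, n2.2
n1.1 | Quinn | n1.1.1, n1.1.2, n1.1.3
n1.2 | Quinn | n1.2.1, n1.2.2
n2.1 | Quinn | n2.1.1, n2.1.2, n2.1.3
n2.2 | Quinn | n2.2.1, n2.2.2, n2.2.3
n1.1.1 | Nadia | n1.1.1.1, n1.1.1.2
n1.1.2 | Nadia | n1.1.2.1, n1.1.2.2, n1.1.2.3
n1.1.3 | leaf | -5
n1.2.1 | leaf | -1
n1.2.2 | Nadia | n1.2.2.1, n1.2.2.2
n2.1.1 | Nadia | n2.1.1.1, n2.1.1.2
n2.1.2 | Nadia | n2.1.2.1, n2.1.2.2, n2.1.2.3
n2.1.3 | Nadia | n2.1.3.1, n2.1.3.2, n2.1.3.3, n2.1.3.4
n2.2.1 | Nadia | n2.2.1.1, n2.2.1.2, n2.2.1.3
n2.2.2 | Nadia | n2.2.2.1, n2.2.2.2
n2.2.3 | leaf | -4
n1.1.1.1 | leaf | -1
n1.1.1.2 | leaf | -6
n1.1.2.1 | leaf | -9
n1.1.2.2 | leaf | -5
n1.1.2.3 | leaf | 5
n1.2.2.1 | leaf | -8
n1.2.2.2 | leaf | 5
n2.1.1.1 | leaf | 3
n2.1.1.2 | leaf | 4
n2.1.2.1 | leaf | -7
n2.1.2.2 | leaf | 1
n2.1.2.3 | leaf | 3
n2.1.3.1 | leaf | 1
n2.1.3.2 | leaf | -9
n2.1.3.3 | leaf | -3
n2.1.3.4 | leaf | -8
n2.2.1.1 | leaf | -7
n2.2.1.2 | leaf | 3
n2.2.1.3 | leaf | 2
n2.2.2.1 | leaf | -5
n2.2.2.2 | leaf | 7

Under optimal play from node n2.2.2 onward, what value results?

-5

n2.2.2 (Nadia): min(-5, 7) = -5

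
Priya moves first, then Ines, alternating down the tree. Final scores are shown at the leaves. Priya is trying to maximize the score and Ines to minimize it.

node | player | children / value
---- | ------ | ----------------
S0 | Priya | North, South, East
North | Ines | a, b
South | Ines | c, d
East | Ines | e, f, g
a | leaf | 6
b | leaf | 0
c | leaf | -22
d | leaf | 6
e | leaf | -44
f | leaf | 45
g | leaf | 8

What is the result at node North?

North (Ines): min(6, 0) = 0

0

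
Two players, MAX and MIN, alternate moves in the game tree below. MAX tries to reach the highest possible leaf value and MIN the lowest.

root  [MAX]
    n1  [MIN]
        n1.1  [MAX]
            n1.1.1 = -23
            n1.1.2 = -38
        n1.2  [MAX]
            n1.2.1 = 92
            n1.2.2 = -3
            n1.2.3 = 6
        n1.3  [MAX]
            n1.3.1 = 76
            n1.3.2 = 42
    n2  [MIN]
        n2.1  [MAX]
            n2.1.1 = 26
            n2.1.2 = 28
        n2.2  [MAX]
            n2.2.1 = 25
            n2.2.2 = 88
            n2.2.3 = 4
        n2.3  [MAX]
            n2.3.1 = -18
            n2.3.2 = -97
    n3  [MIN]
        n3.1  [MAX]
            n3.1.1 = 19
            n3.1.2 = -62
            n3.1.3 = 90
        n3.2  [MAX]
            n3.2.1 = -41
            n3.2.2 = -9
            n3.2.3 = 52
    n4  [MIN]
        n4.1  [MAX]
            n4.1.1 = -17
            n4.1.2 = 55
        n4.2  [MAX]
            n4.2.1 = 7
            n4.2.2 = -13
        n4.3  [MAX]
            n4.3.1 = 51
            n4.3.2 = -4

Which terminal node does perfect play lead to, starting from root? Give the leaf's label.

n3.2.3

n1.1 (MAX): max(-23, -38) = -23
n1.2 (MAX): max(92, -3, 6) = 92
n1.3 (MAX): max(76, 42) = 76
n1 (MIN): min(-23, 92, 76) = -23
n2.1 (MAX): max(26, 28) = 28
n2.2 (MAX): max(25, 88, 4) = 88
n2.3 (MAX): max(-18, -97) = -18
n2 (MIN): min(28, 88, -18) = -18
n3.1 (MAX): max(19, -62, 90) = 90
n3.2 (MAX): max(-41, -9, 52) = 52
n3 (MIN): min(90, 52) = 52
n4.1 (MAX): max(-17, 55) = 55
n4.2 (MAX): max(7, -13) = 7
n4.3 (MAX): max(51, -4) = 51
n4 (MIN): min(55, 7, 51) = 7
root (MAX): max(-23, -18, 52, 7) = 52
At root, MAX picks n3 (highest: 52).
At n3, MIN picks n3.2 (lowest: 52).
At n3.2, MAX picks n3.2.3 (highest: 52).
Terminal value 52.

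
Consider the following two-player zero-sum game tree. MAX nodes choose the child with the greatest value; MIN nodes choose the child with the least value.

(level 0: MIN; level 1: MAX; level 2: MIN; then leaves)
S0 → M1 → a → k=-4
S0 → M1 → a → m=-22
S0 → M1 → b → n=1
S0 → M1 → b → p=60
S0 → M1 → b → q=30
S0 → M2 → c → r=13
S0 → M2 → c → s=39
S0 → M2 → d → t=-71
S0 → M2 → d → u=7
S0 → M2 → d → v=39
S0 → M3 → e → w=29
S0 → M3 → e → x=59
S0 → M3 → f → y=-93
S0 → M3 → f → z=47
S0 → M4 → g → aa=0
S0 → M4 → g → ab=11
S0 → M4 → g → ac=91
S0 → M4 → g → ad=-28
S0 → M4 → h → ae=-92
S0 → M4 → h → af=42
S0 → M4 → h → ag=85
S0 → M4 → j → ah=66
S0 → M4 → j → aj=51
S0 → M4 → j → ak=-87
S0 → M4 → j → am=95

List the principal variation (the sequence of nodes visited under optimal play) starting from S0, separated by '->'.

a (MIN): min(-4, -22) = -22
b (MIN): min(1, 60, 30) = 1
M1 (MAX): max(-22, 1) = 1
c (MIN): min(13, 39) = 13
d (MIN): min(-71, 7, 39) = -71
M2 (MAX): max(13, -71) = 13
e (MIN): min(29, 59) = 29
f (MIN): min(-93, 47) = -93
M3 (MAX): max(29, -93) = 29
g (MIN): min(0, 11, 91, -28) = -28
h (MIN): min(-92, 42, 85) = -92
j (MIN): min(66, 51, -87, 95) = -87
M4 (MAX): max(-28, -92, -87) = -28
S0 (MIN): min(1, 13, 29, -28) = -28
At S0, MIN picks M4 (lowest: -28).
At M4, MAX picks g (highest: -28).
At g, MIN picks ad (lowest: -28).
Terminal value -28.

S0 -> M4 -> g -> ad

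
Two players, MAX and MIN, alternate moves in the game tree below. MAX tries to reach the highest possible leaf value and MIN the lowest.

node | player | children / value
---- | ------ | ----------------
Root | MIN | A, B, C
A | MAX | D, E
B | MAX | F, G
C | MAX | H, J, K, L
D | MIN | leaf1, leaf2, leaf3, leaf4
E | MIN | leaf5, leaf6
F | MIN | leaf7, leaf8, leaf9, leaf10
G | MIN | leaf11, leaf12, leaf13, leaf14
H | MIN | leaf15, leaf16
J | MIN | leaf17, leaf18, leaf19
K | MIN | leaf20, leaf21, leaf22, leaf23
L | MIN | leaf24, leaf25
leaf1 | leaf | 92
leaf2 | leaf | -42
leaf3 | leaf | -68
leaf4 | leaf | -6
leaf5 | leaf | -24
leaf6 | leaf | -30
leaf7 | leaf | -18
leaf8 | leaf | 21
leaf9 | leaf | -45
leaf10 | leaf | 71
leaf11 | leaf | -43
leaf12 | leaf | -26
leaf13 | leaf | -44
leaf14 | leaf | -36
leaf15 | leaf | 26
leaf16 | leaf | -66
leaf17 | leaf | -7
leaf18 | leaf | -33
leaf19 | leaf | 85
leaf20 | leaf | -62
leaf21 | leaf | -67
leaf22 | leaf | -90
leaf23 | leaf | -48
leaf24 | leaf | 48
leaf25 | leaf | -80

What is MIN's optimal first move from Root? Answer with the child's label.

D (MIN): min(92, -42, -68, -6) = -68
E (MIN): min(-24, -30) = -30
A (MAX): max(-68, -30) = -30
F (MIN): min(-18, 21, -45, 71) = -45
G (MIN): min(-43, -26, -44, -36) = -44
B (MAX): max(-45, -44) = -44
H (MIN): min(26, -66) = -66
J (MIN): min(-7, -33, 85) = -33
K (MIN): min(-62, -67, -90, -48) = -90
L (MIN): min(48, -80) = -80
C (MAX): max(-66, -33, -90, -80) = -33
Root (MIN): min(-30, -44, -33) = -44
MIN at Root wants the lowest of {A=-30, B=-44, C=-33}, so chooses B.

B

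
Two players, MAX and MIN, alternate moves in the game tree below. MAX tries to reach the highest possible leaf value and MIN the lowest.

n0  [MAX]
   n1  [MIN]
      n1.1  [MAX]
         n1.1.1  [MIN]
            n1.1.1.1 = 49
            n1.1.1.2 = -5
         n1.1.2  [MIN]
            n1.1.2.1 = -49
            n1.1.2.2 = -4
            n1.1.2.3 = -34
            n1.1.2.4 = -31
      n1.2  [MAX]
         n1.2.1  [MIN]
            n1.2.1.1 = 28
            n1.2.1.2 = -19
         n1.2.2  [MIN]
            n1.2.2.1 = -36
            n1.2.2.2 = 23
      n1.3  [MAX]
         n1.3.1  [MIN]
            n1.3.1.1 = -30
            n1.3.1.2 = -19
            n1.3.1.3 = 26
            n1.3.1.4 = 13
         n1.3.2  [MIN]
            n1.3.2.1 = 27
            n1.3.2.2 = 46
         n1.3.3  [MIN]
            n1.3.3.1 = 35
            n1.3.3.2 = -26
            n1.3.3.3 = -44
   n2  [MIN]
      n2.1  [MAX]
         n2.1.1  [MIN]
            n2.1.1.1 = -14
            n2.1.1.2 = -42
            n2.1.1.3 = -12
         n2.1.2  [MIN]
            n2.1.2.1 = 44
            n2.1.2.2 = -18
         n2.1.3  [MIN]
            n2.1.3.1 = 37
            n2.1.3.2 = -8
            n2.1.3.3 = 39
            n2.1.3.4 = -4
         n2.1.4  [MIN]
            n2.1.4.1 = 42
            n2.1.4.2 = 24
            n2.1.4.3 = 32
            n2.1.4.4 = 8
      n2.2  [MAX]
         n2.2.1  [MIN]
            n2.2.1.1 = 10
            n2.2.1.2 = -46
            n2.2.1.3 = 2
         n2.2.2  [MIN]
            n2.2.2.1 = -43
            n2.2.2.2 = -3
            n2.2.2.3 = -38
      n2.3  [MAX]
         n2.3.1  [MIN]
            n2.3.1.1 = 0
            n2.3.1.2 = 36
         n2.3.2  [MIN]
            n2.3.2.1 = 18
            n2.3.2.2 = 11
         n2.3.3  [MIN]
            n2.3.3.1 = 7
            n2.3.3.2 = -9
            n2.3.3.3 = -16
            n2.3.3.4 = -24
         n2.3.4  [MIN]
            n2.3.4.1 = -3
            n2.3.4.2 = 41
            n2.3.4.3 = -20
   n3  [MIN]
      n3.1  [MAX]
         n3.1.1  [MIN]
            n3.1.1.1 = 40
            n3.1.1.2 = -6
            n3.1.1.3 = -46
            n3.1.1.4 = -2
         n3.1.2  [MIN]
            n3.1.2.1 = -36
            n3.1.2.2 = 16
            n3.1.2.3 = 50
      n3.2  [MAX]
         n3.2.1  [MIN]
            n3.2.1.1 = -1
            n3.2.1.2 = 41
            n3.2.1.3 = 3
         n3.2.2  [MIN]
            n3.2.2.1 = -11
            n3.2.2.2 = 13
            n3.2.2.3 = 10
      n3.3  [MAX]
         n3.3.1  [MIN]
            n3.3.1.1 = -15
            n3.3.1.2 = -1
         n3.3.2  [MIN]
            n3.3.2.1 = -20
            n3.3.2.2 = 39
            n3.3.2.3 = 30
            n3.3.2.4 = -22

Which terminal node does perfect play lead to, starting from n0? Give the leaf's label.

n1.1.1 (MIN): min(49, -5) = -5
n1.1.2 (MIN): min(-49, -4, -34, -31) = -49
n1.1 (MAX): max(-5, -49) = -5
n1.2.1 (MIN): min(28, -19) = -19
n1.2.2 (MIN): min(-36, 23) = -36
n1.2 (MAX): max(-19, -36) = -19
n1.3.1 (MIN): min(-30, -19, 26, 13) = -30
n1.3.2 (MIN): min(27, 46) = 27
n1.3.3 (MIN): min(35, -26, -44) = -44
n1.3 (MAX): max(-30, 27, -44) = 27
n1 (MIN): min(-5, -19, 27) = -19
n2.1.1 (MIN): min(-14, -42, -12) = -42
n2.1.2 (MIN): min(44, -18) = -18
n2.1.3 (MIN): min(37, -8, 39, -4) = -8
n2.1.4 (MIN): min(42, 24, 32, 8) = 8
n2.1 (MAX): max(-42, -18, -8, 8) = 8
n2.2.1 (MIN): min(10, -46, 2) = -46
n2.2.2 (MIN): min(-43, -3, -38) = -43
n2.2 (MAX): max(-46, -43) = -43
n2.3.1 (MIN): min(0, 36) = 0
n2.3.2 (MIN): min(18, 11) = 11
n2.3.3 (MIN): min(7, -9, -16, -24) = -24
n2.3.4 (MIN): min(-3, 41, -20) = -20
n2.3 (MAX): max(0, 11, -24, -20) = 11
n2 (MIN): min(8, -43, 11) = -43
n3.1.1 (MIN): min(40, -6, -46, -2) = -46
n3.1.2 (MIN): min(-36, 16, 50) = -36
n3.1 (MAX): max(-46, -36) = -36
n3.2.1 (MIN): min(-1, 41, 3) = -1
n3.2.2 (MIN): min(-11, 13, 10) = -11
n3.2 (MAX): max(-1, -11) = -1
n3.3.1 (MIN): min(-15, -1) = -15
n3.3.2 (MIN): min(-20, 39, 30, -22) = -22
n3.3 (MAX): max(-15, -22) = -15
n3 (MIN): min(-36, -1, -15) = -36
n0 (MAX): max(-19, -43, -36) = -19
At n0, MAX picks n1 (highest: -19).
At n1, MIN picks n1.2 (lowest: -19).
At n1.2, MAX picks n1.2.1 (highest: -19).
At n1.2.1, MIN picks n1.2.1.2 (lowest: -19).
Terminal value -19.

n1.2.1.2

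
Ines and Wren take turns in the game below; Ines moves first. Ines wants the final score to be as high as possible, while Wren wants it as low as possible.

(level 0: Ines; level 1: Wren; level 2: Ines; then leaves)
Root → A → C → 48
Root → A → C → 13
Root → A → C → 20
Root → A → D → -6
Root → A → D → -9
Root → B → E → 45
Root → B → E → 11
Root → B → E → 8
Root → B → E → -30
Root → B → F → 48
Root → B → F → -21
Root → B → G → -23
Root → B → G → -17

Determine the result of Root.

-6

C (Ines): max(48, 13, 20) = 48
D (Ines): max(-6, -9) = -6
A (Wren): min(48, -6) = -6
E (Ines): max(45, 11, 8, -30) = 45
F (Ines): max(48, -21) = 48
G (Ines): max(-23, -17) = -17
B (Wren): min(45, 48, -17) = -17
Root (Ines): max(-6, -17) = -6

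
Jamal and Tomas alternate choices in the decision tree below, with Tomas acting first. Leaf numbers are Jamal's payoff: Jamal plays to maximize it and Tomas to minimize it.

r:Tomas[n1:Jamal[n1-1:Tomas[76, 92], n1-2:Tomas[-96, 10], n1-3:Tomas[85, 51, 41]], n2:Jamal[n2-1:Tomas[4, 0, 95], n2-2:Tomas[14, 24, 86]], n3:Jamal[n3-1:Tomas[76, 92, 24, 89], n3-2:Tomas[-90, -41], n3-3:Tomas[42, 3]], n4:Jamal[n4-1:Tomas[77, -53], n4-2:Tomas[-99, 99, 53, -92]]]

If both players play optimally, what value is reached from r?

n1-1 (Tomas): min(76, 92) = 76
n1-2 (Tomas): min(-96, 10) = -96
n1-3 (Tomas): min(85, 51, 41) = 41
n1 (Jamal): max(76, -96, 41) = 76
n2-1 (Tomas): min(4, 0, 95) = 0
n2-2 (Tomas): min(14, 24, 86) = 14
n2 (Jamal): max(0, 14) = 14
n3-1 (Tomas): min(76, 92, 24, 89) = 24
n3-2 (Tomas): min(-90, -41) = -90
n3-3 (Tomas): min(42, 3) = 3
n3 (Jamal): max(24, -90, 3) = 24
n4-1 (Tomas): min(77, -53) = -53
n4-2 (Tomas): min(-99, 99, 53, -92) = -99
n4 (Jamal): max(-53, -99) = -53
r (Tomas): min(76, 14, 24, -53) = -53

-53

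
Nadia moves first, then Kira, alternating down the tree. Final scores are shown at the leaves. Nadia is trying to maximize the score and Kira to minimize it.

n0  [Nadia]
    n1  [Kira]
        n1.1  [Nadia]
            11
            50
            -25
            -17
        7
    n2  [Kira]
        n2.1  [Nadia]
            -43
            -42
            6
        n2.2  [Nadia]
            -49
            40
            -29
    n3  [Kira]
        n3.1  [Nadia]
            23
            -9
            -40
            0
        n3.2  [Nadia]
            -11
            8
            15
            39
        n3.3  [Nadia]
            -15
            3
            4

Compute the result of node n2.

6

n2.1 (Nadia): max(-43, -42, 6) = 6
n2.2 (Nadia): max(-49, 40, -29) = 40
n2 (Kira): min(6, 40) = 6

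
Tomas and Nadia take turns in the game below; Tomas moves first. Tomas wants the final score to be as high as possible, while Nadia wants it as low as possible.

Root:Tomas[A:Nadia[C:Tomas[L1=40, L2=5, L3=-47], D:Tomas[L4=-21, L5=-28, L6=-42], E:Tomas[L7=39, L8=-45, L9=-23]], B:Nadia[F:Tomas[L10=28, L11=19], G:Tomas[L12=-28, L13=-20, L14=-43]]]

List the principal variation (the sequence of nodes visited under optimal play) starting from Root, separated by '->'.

C (Tomas): max(40, 5, -47) = 40
D (Tomas): max(-21, -28, -42) = -21
E (Tomas): max(39, -45, -23) = 39
A (Nadia): min(40, -21, 39) = -21
F (Tomas): max(28, 19) = 28
G (Tomas): max(-28, -20, -43) = -20
B (Nadia): min(28, -20) = -20
Root (Tomas): max(-21, -20) = -20
At Root, Tomas picks B (highest: -20).
At B, Nadia picks G (lowest: -20).
At G, Tomas picks L13 (highest: -20).
Terminal value -20.

Root -> B -> G -> L13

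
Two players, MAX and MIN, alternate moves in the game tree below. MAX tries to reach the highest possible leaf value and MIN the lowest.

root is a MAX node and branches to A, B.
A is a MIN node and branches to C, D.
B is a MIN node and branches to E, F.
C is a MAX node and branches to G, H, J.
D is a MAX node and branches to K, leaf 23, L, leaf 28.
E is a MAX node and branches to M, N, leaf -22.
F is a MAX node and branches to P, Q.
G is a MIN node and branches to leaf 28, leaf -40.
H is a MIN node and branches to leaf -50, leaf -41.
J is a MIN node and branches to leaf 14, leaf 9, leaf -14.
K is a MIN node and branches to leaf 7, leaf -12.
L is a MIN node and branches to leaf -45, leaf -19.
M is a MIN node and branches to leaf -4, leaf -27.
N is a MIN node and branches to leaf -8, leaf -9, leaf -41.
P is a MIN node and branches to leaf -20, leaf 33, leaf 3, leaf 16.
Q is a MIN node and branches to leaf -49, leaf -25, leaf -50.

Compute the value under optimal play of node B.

-22

M (MIN): min(-4, -27) = -27
N (MIN): min(-8, -9, -41) = -41
E (MAX): max(-27, -41, -22) = -22
P (MIN): min(-20, 33, 3, 16) = -20
Q (MIN): min(-49, -25, -50) = -50
F (MAX): max(-20, -50) = -20
B (MIN): min(-22, -20) = -22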